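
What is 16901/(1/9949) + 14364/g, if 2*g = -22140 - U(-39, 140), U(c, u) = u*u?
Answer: 1754624884133/10435 ≈ 1.6815e+8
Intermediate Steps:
U(c, u) = u²
g = -20870 (g = (-22140 - 1*140²)/2 = (-22140 - 1*19600)/2 = (-22140 - 19600)/2 = (½)*(-41740) = -20870)
16901/(1/9949) + 14364/g = 16901/(1/9949) + 14364/(-20870) = 16901/(1/9949) + 14364*(-1/20870) = 16901*9949 - 7182/10435 = 168148049 - 7182/10435 = 1754624884133/10435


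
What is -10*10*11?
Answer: -1100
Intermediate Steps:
-10*10*11 = -100*11 = -1100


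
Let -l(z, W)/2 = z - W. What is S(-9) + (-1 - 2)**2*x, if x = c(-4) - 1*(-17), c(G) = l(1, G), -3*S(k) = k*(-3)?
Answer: 54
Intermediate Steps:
l(z, W) = -2*z + 2*W (l(z, W) = -2*(z - W) = -2*z + 2*W)
S(k) = k (S(k) = -k*(-3)/3 = -(-1)*k = k)
c(G) = -2 + 2*G (c(G) = -2*1 + 2*G = -2 + 2*G)
x = 7 (x = (-2 + 2*(-4)) - 1*(-17) = (-2 - 8) + 17 = -10 + 17 = 7)
S(-9) + (-1 - 2)**2*x = -9 + (-1 - 2)**2*7 = -9 + (-3)**2*7 = -9 + 9*7 = -9 + 63 = 54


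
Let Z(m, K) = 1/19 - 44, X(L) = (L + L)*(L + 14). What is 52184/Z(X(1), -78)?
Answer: -991496/835 ≈ -1187.4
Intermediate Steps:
X(L) = 2*L*(14 + L) (X(L) = (2*L)*(14 + L) = 2*L*(14 + L))
Z(m, K) = -835/19 (Z(m, K) = 1/19 - 44 = -835/19)
52184/Z(X(1), -78) = 52184/(-835/19) = 52184*(-19/835) = -991496/835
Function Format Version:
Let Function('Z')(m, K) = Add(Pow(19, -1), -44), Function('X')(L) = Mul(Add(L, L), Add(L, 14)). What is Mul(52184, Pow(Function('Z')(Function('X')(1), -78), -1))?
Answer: Rational(-991496, 835) ≈ -1187.4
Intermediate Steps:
Function('X')(L) = Mul(2, L, Add(14, L)) (Function('X')(L) = Mul(Mul(2, L), Add(14, L)) = Mul(2, L, Add(14, L)))
Function('Z')(m, K) = Rational(-835, 19) (Function('Z')(m, K) = Add(Rational(1, 19), -44) = Rational(-835, 19))
Mul(52184, Pow(Function('Z')(Function('X')(1), -78), -1)) = Mul(52184, Pow(Rational(-835, 19), -1)) = Mul(52184, Rational(-19, 835)) = Rational(-991496, 835)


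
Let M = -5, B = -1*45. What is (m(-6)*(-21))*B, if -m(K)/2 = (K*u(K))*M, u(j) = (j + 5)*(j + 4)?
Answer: -113400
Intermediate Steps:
B = -45
u(j) = (4 + j)*(5 + j) (u(j) = (5 + j)*(4 + j) = (4 + j)*(5 + j))
m(K) = 10*K*(20 + K**2 + 9*K) (m(K) = -2*K*(20 + K**2 + 9*K)*(-5) = -(-10)*K*(20 + K**2 + 9*K) = 10*K*(20 + K**2 + 9*K))
(m(-6)*(-21))*B = ((10*(-6)*(20 + (-6)**2 + 9*(-6)))*(-21))*(-45) = ((10*(-6)*(20 + 36 - 54))*(-21))*(-45) = ((10*(-6)*2)*(-21))*(-45) = -120*(-21)*(-45) = 2520*(-45) = -113400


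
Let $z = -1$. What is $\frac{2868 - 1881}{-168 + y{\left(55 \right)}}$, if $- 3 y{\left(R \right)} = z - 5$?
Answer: $- \frac{987}{166} \approx -5.9458$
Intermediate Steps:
$y{\left(R \right)} = 2$ ($y{\left(R \right)} = - \frac{-1 - 5}{3} = \left(- \frac{1}{3}\right) \left(-6\right) = 2$)
$\frac{2868 - 1881}{-168 + y{\left(55 \right)}} = \frac{2868 - 1881}{-168 + 2} = \frac{987}{-166} = 987 \left(- \frac{1}{166}\right) = - \frac{987}{166}$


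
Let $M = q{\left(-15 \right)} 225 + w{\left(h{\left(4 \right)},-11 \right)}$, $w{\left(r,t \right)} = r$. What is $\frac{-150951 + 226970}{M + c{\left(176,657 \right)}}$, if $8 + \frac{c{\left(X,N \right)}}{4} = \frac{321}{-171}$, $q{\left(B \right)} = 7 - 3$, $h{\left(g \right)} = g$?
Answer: $\frac{4333083}{49276} \approx 87.935$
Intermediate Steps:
$q{\left(B \right)} = 4$ ($q{\left(B \right)} = 7 - 3 = 4$)
$c{\left(X,N \right)} = - \frac{2252}{57}$ ($c{\left(X,N \right)} = -32 + 4 \frac{321}{-171} = -32 + 4 \cdot 321 \left(- \frac{1}{171}\right) = -32 + 4 \left(- \frac{107}{57}\right) = -32 - \frac{428}{57} = - \frac{2252}{57}$)
$M = 904$ ($M = 4 \cdot 225 + 4 = 900 + 4 = 904$)
$\frac{-150951 + 226970}{M + c{\left(176,657 \right)}} = \frac{-150951 + 226970}{904 - \frac{2252}{57}} = \frac{76019}{\frac{49276}{57}} = 76019 \cdot \frac{57}{49276} = \frac{4333083}{49276}$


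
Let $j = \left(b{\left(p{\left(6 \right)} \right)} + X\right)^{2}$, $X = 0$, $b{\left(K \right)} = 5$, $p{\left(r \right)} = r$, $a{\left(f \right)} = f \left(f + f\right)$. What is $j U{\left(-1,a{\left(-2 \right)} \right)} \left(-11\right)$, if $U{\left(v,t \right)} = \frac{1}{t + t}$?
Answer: $- \frac{275}{16} \approx -17.188$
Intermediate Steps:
$a{\left(f \right)} = 2 f^{2}$ ($a{\left(f \right)} = f 2 f = 2 f^{2}$)
$U{\left(v,t \right)} = \frac{1}{2 t}$
$j = 25$ ($j = \left(5 + 0\right)^{2} = 5^{2} = 25$)
$j U{\left(-1,a{\left(-2 \right)} \right)} \left(-11\right) = 25 \frac{1}{2 \cdot 2 \left(-2\right)^{2}} \left(-11\right) = 25 \frac{1}{2 \cdot 2 \cdot 4} \left(-11\right) = 25 \frac{1}{2 \cdot 8} \left(-11\right) = 25 \cdot \frac{1}{2} \cdot \frac{1}{8} \left(-11\right) = 25 \cdot \frac{1}{16} \left(-11\right) = \frac{25}{16} \left(-11\right) = - \frac{275}{16}$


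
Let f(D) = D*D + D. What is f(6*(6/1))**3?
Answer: 2363266368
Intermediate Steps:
f(D) = D + D**2 (f(D) = D**2 + D = D + D**2)
f(6*(6/1))**3 = ((6*(6/1))*(1 + 6*(6/1)))**3 = ((6*(6*1))*(1 + 6*(6*1)))**3 = ((6*6)*(1 + 6*6))**3 = (36*(1 + 36))**3 = (36*37)**3 = 1332**3 = 2363266368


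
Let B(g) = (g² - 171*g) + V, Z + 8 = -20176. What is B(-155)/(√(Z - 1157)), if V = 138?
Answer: -50668*I*√21341/21341 ≈ -346.84*I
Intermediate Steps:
Z = -20184 (Z = -8 - 20176 = -20184)
B(g) = 138 + g² - 171*g (B(g) = (g² - 171*g) + 138 = 138 + g² - 171*g)
B(-155)/(√(Z - 1157)) = (138 + (-155)² - 171*(-155))/(√(-20184 - 1157)) = (138 + 24025 + 26505)/(√(-21341)) = 50668/((I*√21341)) = 50668*(-I*√21341/21341) = -50668*I*√21341/21341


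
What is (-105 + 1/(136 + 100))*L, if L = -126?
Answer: 1561077/118 ≈ 13229.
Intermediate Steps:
(-105 + 1/(136 + 100))*L = (-105 + 1/(136 + 100))*(-126) = (-105 + 1/236)*(-126) = -24779/236*(-126) = 1561077/118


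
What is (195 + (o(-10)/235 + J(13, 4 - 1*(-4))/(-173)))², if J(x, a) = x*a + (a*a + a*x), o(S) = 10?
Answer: 2474665633449/66113161 ≈ 37431.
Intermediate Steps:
J(x, a) = a² + 2*a*x (J(x, a) = a*x + (a² + a*x) = a² + 2*a*x)
(195 + (o(-10)/235 + J(13, 4 - 1*(-4))/(-173)))² = (195 + (10/235 + ((4 - 1*(-4))*((4 - 1*(-4)) + 2*13))/(-173)))² = (195 + (10*(1/235) + ((4 + 4)*((4 + 4) + 26))*(-1/173)))² = (195 + (2/47 + (8*(8 + 26))*(-1/173)))² = (195 + (2/47 + (8*34)*(-1/173)))² = (195 + (2/47 + 272*(-1/173)))² = (195 + (2/47 - 272/173))² = (195 - 12438/8131)² = (1573107/8131)² = 2474665633449/66113161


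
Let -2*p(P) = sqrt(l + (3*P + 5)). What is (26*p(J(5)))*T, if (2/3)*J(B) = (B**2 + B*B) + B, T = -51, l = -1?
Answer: 663*sqrt(1006)/2 ≈ 10514.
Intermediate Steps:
J(B) = 3*B**2 + 3*B/2 (J(B) = 3*((B**2 + B*B) + B)/2 = 3*((B**2 + B**2) + B)/2 = 3*(2*B**2 + B)/2 = 3*(B + 2*B**2)/2 = 3*B**2 + 3*B/2)
p(P) = -sqrt(4 + 3*P)/2 (p(P) = -sqrt(-1 + (3*P + 5))/2 = -sqrt(-1 + (5 + 3*P))/2 = -sqrt(4 + 3*P)/2)
(26*p(J(5)))*T = (26*(-sqrt(4 + 3*((3/2)*5*(1 + 2*5)))/2))*(-51) = (26*(-sqrt(4 + 3*((3/2)*5*(1 + 10)))/2))*(-51) = (26*(-sqrt(4 + 3*((3/2)*5*11))/2))*(-51) = (26*(-sqrt(4 + 3*(165/2))/2))*(-51) = (26*(-sqrt(4 + 495/2)/2))*(-51) = (26*(-sqrt(1006)/4))*(-51) = -13*sqrt(1006)/2*(-51) = 663*sqrt(1006)/2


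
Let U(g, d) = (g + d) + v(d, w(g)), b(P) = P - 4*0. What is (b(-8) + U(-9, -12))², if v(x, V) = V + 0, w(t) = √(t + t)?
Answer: 823 - 174*I*√2 ≈ 823.0 - 246.07*I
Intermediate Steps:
w(t) = √2*√t (w(t) = √(2*t) = √2*√t)
b(P) = P (b(P) = P + 0 = P)
v(x, V) = V
U(g, d) = d + g + √2*√g (U(g, d) = (g + d) + √2*√g = (d + g) + √2*√g = d + g + √2*√g)
(b(-8) + U(-9, -12))² = (-8 + (-12 - 9 + √2*√(-9)))² = (-8 + (-12 - 9 + √2*(3*I)))² = (-8 + (-12 - 9 + 3*I*√2))² = (-8 + (-21 + 3*I*√2))² = (-29 + 3*I*√2)²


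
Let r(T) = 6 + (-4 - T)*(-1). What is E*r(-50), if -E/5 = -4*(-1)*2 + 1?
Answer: 1800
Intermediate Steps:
E = -45 (E = -5*(-4*(-1)*2 + 1) = -5*(4*2 + 1) = -5*(8 + 1) = -5*9 = -45)
r(T) = 10 + T (r(T) = 6 + (4 + T) = 10 + T)
E*r(-50) = -45*(10 - 50) = -45*(-40) = 1800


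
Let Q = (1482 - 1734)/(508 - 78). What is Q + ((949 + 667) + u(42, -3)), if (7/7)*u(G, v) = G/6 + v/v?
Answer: 349034/215 ≈ 1623.4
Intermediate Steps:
u(G, v) = 1 + G/6 (u(G, v) = G/6 + v/v = G*(⅙) + 1 = G/6 + 1 = 1 + G/6)
Q = -126/215 (Q = -252/430 = -252*1/430 = -126/215 ≈ -0.58605)
Q + ((949 + 667) + u(42, -3)) = -126/215 + ((949 + 667) + (1 + (⅙)*42)) = -126/215 + (1616 + (1 + 7)) = -126/215 + (1616 + 8) = -126/215 + 1624 = 349034/215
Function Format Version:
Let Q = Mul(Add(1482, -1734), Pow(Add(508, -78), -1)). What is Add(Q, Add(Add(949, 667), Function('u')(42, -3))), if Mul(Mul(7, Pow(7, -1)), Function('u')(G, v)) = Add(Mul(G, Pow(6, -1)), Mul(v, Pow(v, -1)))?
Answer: Rational(349034, 215) ≈ 1623.4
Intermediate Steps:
Function('u')(G, v) = Add(1, Mul(Rational(1, 6), G)) (Function('u')(G, v) = Add(Mul(G, Pow(6, -1)), Mul(v, Pow(v, -1))) = Add(Mul(G, Rational(1, 6)), 1) = Add(Mul(Rational(1, 6), G), 1) = Add(1, Mul(Rational(1, 6), G)))
Q = Rational(-126, 215) (Q = Mul(-252, Pow(430, -1)) = Mul(-252, Rational(1, 430)) = Rational(-126, 215) ≈ -0.58605)
Add(Q, Add(Add(949, 667), Function('u')(42, -3))) = Add(Rational(-126, 215), Add(Add(949, 667), Add(1, Mul(Rational(1, 6), 42)))) = Add(Rational(-126, 215), Add(1616, Add(1, 7))) = Add(Rational(-126, 215), Add(1616, 8)) = Add(Rational(-126, 215), 1624) = Rational(349034, 215)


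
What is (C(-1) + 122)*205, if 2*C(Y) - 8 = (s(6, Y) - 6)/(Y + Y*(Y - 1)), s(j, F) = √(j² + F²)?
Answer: 25215 + 205*√37/2 ≈ 25838.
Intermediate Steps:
s(j, F) = √(F² + j²)
C(Y) = 4 + (-6 + √(36 + Y²))/(2*(Y + Y*(-1 + Y))) (C(Y) = 4 + ((√(Y² + 6²) - 6)/(Y + Y*(Y - 1)))/2 = 4 + ((√(Y² + 36) - 6)/(Y + Y*(-1 + Y)))/2 = 4 + ((√(36 + Y²) - 6)/(Y + Y*(-1 + Y)))/2 = 4 + ((-6 + √(36 + Y²))/(Y + Y*(-1 + Y)))/2 = 4 + (-6 + √(36 + Y²))/(2*(Y + Y*(-1 + Y))))
(C(-1) + 122)*205 = ((½)*(-6 + √(36 + (-1)²) + 8*(-1)²)/(-1)² + 122)*205 = ((½)*1*(-6 + √(36 + 1) + 8*1) + 122)*205 = ((½)*1*(-6 + √37 + 8) + 122)*205 = ((½)*1*(2 + √37) + 122)*205 = ((1 + √37/2) + 122)*205 = (123 + √37/2)*205 = 25215 + 205*√37/2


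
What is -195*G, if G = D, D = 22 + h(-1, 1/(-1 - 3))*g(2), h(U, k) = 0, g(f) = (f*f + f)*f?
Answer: -4290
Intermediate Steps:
g(f) = f*(f + f²) (g(f) = (f² + f)*f = (f + f²)*f = f*(f + f²))
D = 22 (D = 22 + 0*(2²*(1 + 2)) = 22 + 0*(4*3) = 22 + 0*12 = 22 + 0 = 22)
G = 22
-195*G = -195*22 = -4290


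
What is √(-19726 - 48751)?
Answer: I*√68477 ≈ 261.68*I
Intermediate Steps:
√(-19726 - 48751) = √(-68477) = I*√68477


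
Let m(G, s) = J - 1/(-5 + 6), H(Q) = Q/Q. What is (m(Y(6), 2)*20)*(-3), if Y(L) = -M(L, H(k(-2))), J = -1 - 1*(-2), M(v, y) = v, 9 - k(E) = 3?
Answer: 0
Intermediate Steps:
k(E) = 6 (k(E) = 9 - 1*3 = 9 - 3 = 6)
H(Q) = 1
J = 1 (J = -1 + 2 = 1)
Y(L) = -L
m(G, s) = 0 (m(G, s) = 1 - 1/(-5 + 6) = 1 - 1/1 = 1 - 1*1 = 1 - 1 = 0)
(m(Y(6), 2)*20)*(-3) = (0*20)*(-3) = 0*(-3) = 0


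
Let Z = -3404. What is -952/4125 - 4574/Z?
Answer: 7813571/7020750 ≈ 1.1129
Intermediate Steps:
-952/4125 - 4574/Z = -952/4125 - 4574/(-3404) = -952*1/4125 - 4574*(-1/3404) = -952/4125 + 2287/1702 = 7813571/7020750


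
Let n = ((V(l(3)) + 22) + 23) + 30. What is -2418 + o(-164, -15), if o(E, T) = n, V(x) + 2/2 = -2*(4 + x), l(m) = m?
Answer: -2358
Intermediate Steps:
V(x) = -9 - 2*x (V(x) = -1 - 2*(4 + x) = -1 + (-8 - 2*x) = -9 - 2*x)
n = 60 (n = (((-9 - 2*3) + 22) + 23) + 30 = (((-9 - 6) + 22) + 23) + 30 = ((-15 + 22) + 23) + 30 = (7 + 23) + 30 = 30 + 30 = 60)
o(E, T) = 60
-2418 + o(-164, -15) = -2418 + 60 = -2358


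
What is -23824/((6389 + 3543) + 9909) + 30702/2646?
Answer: 13002859/1249983 ≈ 10.402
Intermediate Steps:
-23824/((6389 + 3543) + 9909) + 30702/2646 = -23824/(9932 + 9909) + 30702*(1/2646) = -23824/19841 + 731/63 = 13002859/1249983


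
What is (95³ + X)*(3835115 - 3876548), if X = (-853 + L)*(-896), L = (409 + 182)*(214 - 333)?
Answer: -2678081908551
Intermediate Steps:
L = -70329 (L = 591*(-119) = -70329)
X = 63779072 (X = (-853 - 70329)*(-896) = -71182*(-896) = 63779072)
(95³ + X)*(3835115 - 3876548) = (95³ + 63779072)*(3835115 - 3876548) = (857375 + 63779072)*(-41433) = 64636447*(-41433) = -2678081908551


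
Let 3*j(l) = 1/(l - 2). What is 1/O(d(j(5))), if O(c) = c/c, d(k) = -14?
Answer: 1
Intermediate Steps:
j(l) = 1/(3*(-2 + l)) (j(l) = 1/(3*(l - 2)) = 1/(3*(-2 + l)))
O(c) = 1
1/O(d(j(5))) = 1/1 = 1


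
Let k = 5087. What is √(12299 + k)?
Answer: √17386 ≈ 131.86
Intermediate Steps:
√(12299 + k) = √(12299 + 5087) = √17386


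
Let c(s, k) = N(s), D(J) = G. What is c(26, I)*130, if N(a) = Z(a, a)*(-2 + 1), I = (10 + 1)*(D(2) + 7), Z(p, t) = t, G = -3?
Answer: -3380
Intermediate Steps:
D(J) = -3
I = 44 (I = (10 + 1)*(-3 + 7) = 11*4 = 44)
N(a) = -a (N(a) = a*(-2 + 1) = a*(-1) = -a)
c(s, k) = -s
c(26, I)*130 = -1*26*130 = -26*130 = -3380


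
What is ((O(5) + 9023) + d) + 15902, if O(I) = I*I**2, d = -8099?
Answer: 16951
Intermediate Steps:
O(I) = I**3
((O(5) + 9023) + d) + 15902 = ((5**3 + 9023) - 8099) + 15902 = ((125 + 9023) - 8099) + 15902 = (9148 - 8099) + 15902 = 1049 + 15902 = 16951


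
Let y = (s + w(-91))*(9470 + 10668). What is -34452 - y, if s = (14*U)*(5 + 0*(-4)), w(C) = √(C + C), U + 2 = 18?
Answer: -22589012 - 20138*I*√182 ≈ -2.2589e+7 - 2.7168e+5*I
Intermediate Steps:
U = 16 (U = -2 + 18 = 16)
w(C) = √2*√C (w(C) = √(2*C) = √2*√C)
s = 1120 (s = (14*16)*(5 + 0*(-4)) = 224*(5 + 0) = 224*5 = 1120)
y = 22554560 + 20138*I*√182 (y = (1120 + √2*√(-91))*(9470 + 10668) = (1120 + √2*(I*√91))*20138 = (1120 + I*√182)*20138 = 22554560 + 20138*I*√182 ≈ 2.2555e+7 + 2.7168e+5*I)
-34452 - y = -34452 - (22554560 + 20138*I*√182) = -34452 + (-22554560 - 20138*I*√182) = -22589012 - 20138*I*√182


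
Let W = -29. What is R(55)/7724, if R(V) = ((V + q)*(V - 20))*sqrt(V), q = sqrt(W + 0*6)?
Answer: 35*sqrt(55)*(55 + I*sqrt(29))/7724 ≈ 1.8483 + 0.18097*I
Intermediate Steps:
q = I*sqrt(29) (q = sqrt(-29 + 0*6) = sqrt(-29 + 0) = sqrt(-29) = I*sqrt(29) ≈ 5.3852*I)
R(V) = sqrt(V)*(-20 + V)*(V + I*sqrt(29)) (R(V) = ((V + I*sqrt(29))*(V - 20))*sqrt(V) = ((V + I*sqrt(29))*(-20 + V))*sqrt(V) = ((-20 + V)*(V + I*sqrt(29)))*sqrt(V) = sqrt(V)*(-20 + V)*(V + I*sqrt(29)))
R(55)/7724 = (sqrt(55)*(55**2 - 20*55 - 20*I*sqrt(29) + I*55*sqrt(29)))/7724 = (sqrt(55)*(3025 - 1100 - 20*I*sqrt(29) + 55*I*sqrt(29)))*(1/7724) = (sqrt(55)*(1925 + 35*I*sqrt(29)))*(1/7724) = sqrt(55)*(1925 + 35*I*sqrt(29))/7724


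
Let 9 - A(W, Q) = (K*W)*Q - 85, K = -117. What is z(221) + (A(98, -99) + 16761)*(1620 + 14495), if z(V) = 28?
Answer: -18021066057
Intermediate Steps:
A(W, Q) = 94 + 117*Q*W (A(W, Q) = 9 - ((-117*W)*Q - 85) = 9 - (-117*Q*W - 85) = 9 - (-85 - 117*Q*W) = 9 + (85 + 117*Q*W) = 94 + 117*Q*W)
z(221) + (A(98, -99) + 16761)*(1620 + 14495) = 28 + ((94 + 117*(-99)*98) + 16761)*(1620 + 14495) = 28 + ((94 - 1135134) + 16761)*16115 = 28 + (-1135040 + 16761)*16115 = 28 - 1118279*16115 = 28 - 18021066085 = -18021066057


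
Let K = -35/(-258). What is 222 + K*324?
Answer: 11436/43 ≈ 265.95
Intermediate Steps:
K = 35/258 (K = -35*(-1/258) = 35/258 ≈ 0.13566)
222 + K*324 = 222 + (35/258)*324 = 222 + 1890/43 = 11436/43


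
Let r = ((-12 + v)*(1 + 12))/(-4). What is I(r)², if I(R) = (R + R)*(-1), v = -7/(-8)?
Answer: 1338649/256 ≈ 5229.1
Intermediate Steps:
v = 7/8 (v = -7*(-⅛) = 7/8 ≈ 0.87500)
r = 1157/32 (r = ((-12 + 7/8)*(1 + 12))/(-4) = -89/8*13*(-¼) = -1157/8*(-¼) = 1157/32 ≈ 36.156)
I(R) = -2*R (I(R) = (2*R)*(-1) = -2*R)
I(r)² = (-2*1157/32)² = (-1157/16)² = 1338649/256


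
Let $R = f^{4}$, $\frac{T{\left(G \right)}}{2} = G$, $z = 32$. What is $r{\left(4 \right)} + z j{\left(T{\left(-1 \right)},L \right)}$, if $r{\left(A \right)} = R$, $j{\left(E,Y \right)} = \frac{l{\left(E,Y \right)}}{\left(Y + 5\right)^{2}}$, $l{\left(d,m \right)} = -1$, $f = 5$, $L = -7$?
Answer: $617$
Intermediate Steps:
$T{\left(G \right)} = 2 G$
$R = 625$ ($R = 5^{4} = 625$)
$j{\left(E,Y \right)} = - \frac{1}{\left(5 + Y\right)^{2}}$ ($j{\left(E,Y \right)} = - \frac{1}{\left(Y + 5\right)^{2}} = - \frac{1}{\left(5 + Y\right)^{2}}$)
$r{\left(A \right)} = 625$
$r{\left(4 \right)} + z j{\left(T{\left(-1 \right)},L \right)} = 625 + 32 \left(- \frac{1}{\left(5 - 7\right)^{2}}\right) = 625 + 32 \left(- \frac{1}{4}\right) = 625 - 8 = 617$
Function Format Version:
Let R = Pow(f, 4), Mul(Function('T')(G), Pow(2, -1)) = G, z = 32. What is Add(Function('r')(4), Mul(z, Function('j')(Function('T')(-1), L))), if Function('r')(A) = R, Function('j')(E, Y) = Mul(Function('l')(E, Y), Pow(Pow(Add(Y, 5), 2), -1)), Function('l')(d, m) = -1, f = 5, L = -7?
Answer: 617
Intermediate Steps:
Function('T')(G) = Mul(2, G)
R = 625 (R = Pow(5, 4) = 625)
Function('j')(E, Y) = Mul(-1, Pow(Add(5, Y), -2)) (Function('j')(E, Y) = Mul(-1, Pow(Pow(Add(Y, 5), 2), -1)) = Mul(-1, Pow(Pow(Add(5, Y), 2), -1)) = Mul(-1, Pow(Add(5, Y), -2)))
Function('r')(A) = 625
Add(Function('r')(4), Mul(z, Function('j')(Function('T')(-1), L))) = Add(625, Mul(32, Mul(-1, Pow(Add(5, -7), -2)))) = Add(625, Mul(32, Mul(-1, Pow(-2, -2)))) = Add(625, Mul(32, Mul(-1, Rational(1, 4)))) = Add(625, Mul(32, Rational(-1, 4))) = Add(625, -8) = 617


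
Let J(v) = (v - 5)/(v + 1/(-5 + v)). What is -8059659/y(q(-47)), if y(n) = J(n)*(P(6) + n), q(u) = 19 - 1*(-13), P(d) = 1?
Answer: -2323868345/8019 ≈ -2.8980e+5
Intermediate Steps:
J(v) = (-5 + v)/(v + 1/(-5 + v))
q(u) = 32 (q(u) = 19 + 13 = 32)
y(n) = (-5 + n)**2*(1 + n)/(1 + n**2 - 5*n) (y(n) = ((-5 + n)**2/(1 + n**2 - 5*n))*(1 + n) = (-5 + n)**2*(1 + n)/(1 + n**2 - 5*n))
-8059659/y(q(-47)) = -8059659*(1 + 32**2 - 5*32)/((1 + 32)*(-5 + 32)**2) = -8059659/(27**2*33/(1 + 1024 - 160)) = -8059659/(729*33/865) = -8059659/(729*(1/865)*33) = -8059659/24057/865 = -8059659*865/24057 = -2323868345/8019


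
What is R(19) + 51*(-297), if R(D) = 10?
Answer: -15137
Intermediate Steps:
R(19) + 51*(-297) = 10 + 51*(-297) = 10 - 15147 = -15137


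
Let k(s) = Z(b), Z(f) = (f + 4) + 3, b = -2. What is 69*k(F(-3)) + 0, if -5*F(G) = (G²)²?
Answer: 345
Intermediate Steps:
Z(f) = 7 + f (Z(f) = (4 + f) + 3 = 7 + f)
F(G) = -G⁴/5
k(s) = 5 (k(s) = 7 - 2 = 5)
69*k(F(-3)) + 0 = 69*5 + 0 = 345 + 0 = 345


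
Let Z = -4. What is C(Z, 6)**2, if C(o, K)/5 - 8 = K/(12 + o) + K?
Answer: 87025/16 ≈ 5439.1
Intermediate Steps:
C(o, K) = 40 + 5*K + 5*K/(12 + o) (C(o, K) = 40 + 5*(K/(12 + o) + K) = 40 + 5*(K + K/(12 + o)) = 40 + (5*K + 5*K/(12 + o)) = 40 + 5*K + 5*K/(12 + o))
C(Z, 6)**2 = (5*(96 + 8*(-4) + 13*6 + 6*(-4))/(12 - 4))**2 = (5*(96 - 32 + 78 - 24)/8)**2 = (5*(1/8)*118)**2 = (295/4)**2 = 87025/16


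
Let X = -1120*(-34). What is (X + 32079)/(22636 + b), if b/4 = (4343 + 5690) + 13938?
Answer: 70159/118520 ≈ 0.59196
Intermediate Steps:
X = 38080
b = 95884 (b = 4*((4343 + 5690) + 13938) = 4*(10033 + 13938) = 4*23971 = 95884)
(X + 32079)/(22636 + b) = (38080 + 32079)/(22636 + 95884) = 70159/118520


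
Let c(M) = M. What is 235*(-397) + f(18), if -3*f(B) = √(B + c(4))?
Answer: -93295 - √22/3 ≈ -93297.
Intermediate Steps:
f(B) = -√(4 + B)/3 (f(B) = -√(B + 4)/3 = -√(4 + B)/3)
235*(-397) + f(18) = 235*(-397) - √(4 + 18)/3 = -93295 - √22/3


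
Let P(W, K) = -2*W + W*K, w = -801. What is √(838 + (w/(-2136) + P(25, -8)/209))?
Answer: √585100934/836 ≈ 28.934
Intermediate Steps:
P(W, K) = -2*W + K*W
√(838 + (w/(-2136) + P(25, -8)/209)) = √(838 + (-801/(-2136) + (25*(-2 - 8))/209)) = √(838 + (-801*(-1/2136) + (25*(-10))*(1/209))) = √(838 + (3/8 - 250*1/209)) = √(838 + (3/8 - 250/209)) = √(838 - 1373/1672) = √(1399763/1672) = √585100934/836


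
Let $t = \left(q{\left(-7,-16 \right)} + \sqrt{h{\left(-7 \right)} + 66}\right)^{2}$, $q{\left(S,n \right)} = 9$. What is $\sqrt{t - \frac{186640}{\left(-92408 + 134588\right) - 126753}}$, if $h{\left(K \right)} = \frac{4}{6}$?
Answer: $\frac{\sqrt{119109352441 + 47683948860 \sqrt{6}}}{28191} \approx 17.229$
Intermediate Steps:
$h{\left(K \right)} = \frac{2}{3}$ ($h{\left(K \right)} = 4 \cdot \frac{1}{6} = \frac{2}{3}$)
$t = \left(9 + \frac{10 \sqrt{6}}{3}\right)^{2}$ ($t = \left(9 + \sqrt{\frac{2}{3} + 66}\right)^{2} = \left(9 + \sqrt{\frac{200}{3}}\right)^{2} = \left(9 + \frac{10 \sqrt{6}}{3}\right)^{2} \approx 294.64$)
$\sqrt{t - \frac{186640}{\left(-92408 + 134588\right) - 126753}} = \sqrt{\left(\frac{443}{3} + 60 \sqrt{6}\right) - \frac{186640}{\left(-92408 + 134588\right) - 126753}} = \sqrt{\left(\frac{443}{3} + 60 \sqrt{6}\right) - \frac{186640}{42180 - 126753}} = \sqrt{\left(\frac{443}{3} + 60 \sqrt{6}\right) - \frac{186640}{-84573}} = \sqrt{\left(\frac{443}{3} + 60 \sqrt{6}\right) - - \frac{186640}{84573}} = \sqrt{\left(\frac{443}{3} + 60 \sqrt{6}\right) + \frac{186640}{84573}} = \sqrt{\frac{12675253}{84573} + 60 \sqrt{6}}$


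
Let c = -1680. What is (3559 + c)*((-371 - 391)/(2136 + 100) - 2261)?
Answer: -4750448341/1118 ≈ -4.2491e+6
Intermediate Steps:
(3559 + c)*((-371 - 391)/(2136 + 100) - 2261) = (3559 - 1680)*((-371 - 391)/(2136 + 100) - 2261) = 1879*(-762/2236 - 2261) = 1879*(-762*1/2236 - 2261) = 1879*(-381/1118 - 2261) = 1879*(-2528179/1118) = -4750448341/1118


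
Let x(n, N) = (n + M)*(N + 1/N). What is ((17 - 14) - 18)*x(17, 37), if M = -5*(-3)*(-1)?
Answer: -41100/37 ≈ -1110.8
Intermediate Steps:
M = -15 (M = 15*(-1) = -15)
x(n, N) = (-15 + n)*(N + 1/N) (x(n, N) = (n - 15)*(N + 1/N) = (-15 + n)*(N + 1/N))
((17 - 14) - 18)*x(17, 37) = ((17 - 14) - 18)*((-15 + 17 + 37²*(-15 + 17))/37) = (3 - 18)*((-15 + 17 + 1369*2)/37) = -15*(-15 + 17 + 2738)/37 = -15*2740/37 = -41100/37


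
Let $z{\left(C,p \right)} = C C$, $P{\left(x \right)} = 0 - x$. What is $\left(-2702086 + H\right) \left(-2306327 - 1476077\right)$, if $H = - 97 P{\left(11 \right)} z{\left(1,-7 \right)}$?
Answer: $10216345069676$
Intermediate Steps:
$P{\left(x \right)} = - x$
$z{\left(C,p \right)} = C^{2}$
$H = 1067$ ($H = - 97 \left(\left(-1\right) 11\right) 1^{2} = \left(-97\right) \left(-11\right) 1 = 1067 \cdot 1 = 1067$)
$\left(-2702086 + H\right) \left(-2306327 - 1476077\right) = \left(-2702086 + 1067\right) \left(-2306327 - 1476077\right) = \left(-2701019\right) \left(-3782404\right) = 10216345069676$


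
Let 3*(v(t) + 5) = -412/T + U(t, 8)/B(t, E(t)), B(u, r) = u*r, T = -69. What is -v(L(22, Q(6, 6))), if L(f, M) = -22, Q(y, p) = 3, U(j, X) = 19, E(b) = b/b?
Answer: 15017/4554 ≈ 3.2975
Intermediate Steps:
E(b) = 1
B(u, r) = r*u
v(t) = -623/207 + 19/(3*t) (v(t) = -5 + (-412/(-69) + 19/((1*t)))/3 = -5 + (-412*(-1/69) + 19/t)/3 = -5 + (412/69 + 19/t)/3 = -5 + (412/207 + 19/(3*t)) = -623/207 + 19/(3*t))
-v(L(22, Q(6, 6))) = -(1311 - 623*(-22))/(207*(-22)) = -(-1)*(1311 + 13706)/(207*22) = -(-1)*15017/(207*22) = -1*(-15017/4554) = 15017/4554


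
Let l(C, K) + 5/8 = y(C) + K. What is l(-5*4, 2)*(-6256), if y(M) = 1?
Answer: -14858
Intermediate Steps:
l(C, K) = 3/8 + K (l(C, K) = -5/8 + (1 + K) = 3/8 + K)
l(-5*4, 2)*(-6256) = (3/8 + 2)*(-6256) = (19/8)*(-6256) = -14858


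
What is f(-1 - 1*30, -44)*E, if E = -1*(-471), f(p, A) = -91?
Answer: -42861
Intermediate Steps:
E = 471
f(-1 - 1*30, -44)*E = -91*471 = -42861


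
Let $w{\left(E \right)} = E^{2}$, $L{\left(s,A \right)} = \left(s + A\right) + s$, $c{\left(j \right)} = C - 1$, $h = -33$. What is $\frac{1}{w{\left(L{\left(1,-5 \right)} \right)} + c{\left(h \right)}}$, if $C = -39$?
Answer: $- \frac{1}{31} \approx -0.032258$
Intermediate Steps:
$c{\left(j \right)} = -40$ ($c{\left(j \right)} = -39 - 1 = -40$)
$L{\left(s,A \right)} = A + 2 s$ ($L{\left(s,A \right)} = \left(A + s\right) + s = A + 2 s$)
$\frac{1}{w{\left(L{\left(1,-5 \right)} \right)} + c{\left(h \right)}} = \frac{1}{\left(-5 + 2 \cdot 1\right)^{2} - 40} = \frac{1}{\left(-5 + 2\right)^{2} - 40} = \frac{1}{\left(-3\right)^{2} - 40} = \frac{1}{9 - 40} = \frac{1}{-31} = - \frac{1}{31}$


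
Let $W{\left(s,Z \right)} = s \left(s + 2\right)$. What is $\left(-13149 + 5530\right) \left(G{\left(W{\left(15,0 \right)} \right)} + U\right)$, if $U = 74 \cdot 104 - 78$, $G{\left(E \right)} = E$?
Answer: $-59984387$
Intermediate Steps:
$W{\left(s,Z \right)} = s \left(2 + s\right)$
$U = 7618$ ($U = 7696 - 78 = 7618$)
$\left(-13149 + 5530\right) \left(G{\left(W{\left(15,0 \right)} \right)} + U\right) = \left(-13149 + 5530\right) \left(15 \left(2 + 15\right) + 7618\right) = - 7619 \left(15 \cdot 17 + 7618\right) = - 7619 \left(255 + 7618\right) = \left(-7619\right) 7873 = -59984387$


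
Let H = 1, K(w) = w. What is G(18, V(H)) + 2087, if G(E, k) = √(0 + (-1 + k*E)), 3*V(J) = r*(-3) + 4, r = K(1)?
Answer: 2087 + √5 ≈ 2089.2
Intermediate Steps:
r = 1
V(J) = ⅓ (V(J) = (1*(-3) + 4)/3 = (-3 + 4)/3 = (⅓)*1 = ⅓)
G(E, k) = √(-1 + E*k) (G(E, k) = √(0 + (-1 + E*k)) = √(-1 + E*k))
G(18, V(H)) + 2087 = √(-1 + 18*(⅓)) + 2087 = √(-1 + 6) + 2087 = √5 + 2087 = 2087 + √5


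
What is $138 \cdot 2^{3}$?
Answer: $1104$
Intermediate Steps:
$138 \cdot 2^{3} = 138 \cdot 8 = 1104$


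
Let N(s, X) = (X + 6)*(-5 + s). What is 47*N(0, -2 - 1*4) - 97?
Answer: -97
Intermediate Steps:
N(s, X) = (-5 + s)*(6 + X) (N(s, X) = (6 + X)*(-5 + s) = (-5 + s)*(6 + X))
47*N(0, -2 - 1*4) - 97 = 47*(-30 - 5*(-2 - 1*4) + 6*0 + (-2 - 1*4)*0) - 97 = 47*(-30 - 5*(-2 - 4) + 0 + (-2 - 4)*0) - 97 = 47*(-30 - 5*(-6) + 0 - 6*0) - 97 = 47*(-30 + 30 + 0 + 0) - 97 = 47*0 - 97 = 0 - 97 = -97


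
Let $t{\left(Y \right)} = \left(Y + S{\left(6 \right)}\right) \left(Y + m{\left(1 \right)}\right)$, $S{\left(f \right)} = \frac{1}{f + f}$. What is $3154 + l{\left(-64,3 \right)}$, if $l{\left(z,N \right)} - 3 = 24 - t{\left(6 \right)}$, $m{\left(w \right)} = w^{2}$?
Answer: $\frac{37661}{12} \approx 3138.4$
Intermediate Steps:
$S{\left(f \right)} = \frac{1}{2 f}$
$t{\left(Y \right)} = \left(1 + Y\right) \left(\frac{1}{12} + Y\right)$ ($t{\left(Y \right)} = \left(Y + \frac{1}{2 \cdot 6}\right) \left(Y + 1^{2}\right) = \left(Y + \frac{1}{2} \cdot \frac{1}{6}\right) \left(Y + 1\right) = \left(Y + \frac{1}{12}\right) \left(1 + Y\right) = \left(\frac{1}{12} + Y\right) \left(1 + Y\right) = \left(1 + Y\right) \left(\frac{1}{12} + Y\right)$)
$l{\left(z,N \right)} = - \frac{187}{12}$ ($l{\left(z,N \right)} = 3 + \left(24 - \left(\frac{1}{12} + 6^{2} + \frac{13}{12} \cdot 6\right)\right) = 3 + \left(24 - \left(\frac{1}{12} + 36 + \frac{13}{2}\right)\right) = 3 + \left(24 - \frac{511}{12}\right) = 3 - \frac{223}{12} = - \frac{187}{12}$)
$3154 + l{\left(-64,3 \right)} = 3154 - \frac{187}{12} = \frac{37661}{12}$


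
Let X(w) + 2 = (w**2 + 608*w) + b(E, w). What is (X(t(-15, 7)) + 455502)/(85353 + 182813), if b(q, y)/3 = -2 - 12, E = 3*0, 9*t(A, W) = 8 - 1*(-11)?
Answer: 36996427/21721446 ≈ 1.7032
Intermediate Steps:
t(A, W) = 19/9 (t(A, W) = (8 - 1*(-11))/9 = (8 + 11)/9 = (1/9)*19 = 19/9)
E = 0
b(q, y) = -42 (b(q, y) = 3*(-2 - 12) = 3*(-14) = -42)
X(w) = -44 + w**2 + 608*w (X(w) = -2 + ((w**2 + 608*w) - 42) = -2 + (-42 + w**2 + 608*w) = -44 + w**2 + 608*w)
(X(t(-15, 7)) + 455502)/(85353 + 182813) = ((-44 + (19/9)**2 + 608*(19/9)) + 455502)/(85353 + 182813) = ((-44 + 361/81 + 11552/9) + 455502)/268166 = (100765/81 + 455502)*(1/268166) = (36996427/81)*(1/268166) = 36996427/21721446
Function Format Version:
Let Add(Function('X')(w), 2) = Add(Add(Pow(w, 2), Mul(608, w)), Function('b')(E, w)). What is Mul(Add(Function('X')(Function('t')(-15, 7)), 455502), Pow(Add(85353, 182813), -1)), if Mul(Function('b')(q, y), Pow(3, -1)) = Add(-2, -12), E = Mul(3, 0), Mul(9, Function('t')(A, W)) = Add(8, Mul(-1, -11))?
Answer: Rational(36996427, 21721446) ≈ 1.7032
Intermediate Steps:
Function('t')(A, W) = Rational(19, 9) (Function('t')(A, W) = Mul(Rational(1, 9), Add(8, Mul(-1, -11))) = Mul(Rational(1, 9), Add(8, 11)) = Mul(Rational(1, 9), 19) = Rational(19, 9))
E = 0
Function('b')(q, y) = -42 (Function('b')(q, y) = Mul(3, Add(-2, -12)) = Mul(3, -14) = -42)
Function('X')(w) = Add(-44, Pow(w, 2), Mul(608, w)) (Function('X')(w) = Add(-2, Add(Add(Pow(w, 2), Mul(608, w)), -42)) = Add(-2, Add(-42, Pow(w, 2), Mul(608, w))) = Add(-44, Pow(w, 2), Mul(608, w)))
Mul(Add(Function('X')(Function('t')(-15, 7)), 455502), Pow(Add(85353, 182813), -1)) = Mul(Add(Add(-44, Pow(Rational(19, 9), 2), Mul(608, Rational(19, 9))), 455502), Pow(Add(85353, 182813), -1)) = Mul(Add(Add(-44, Rational(361, 81), Rational(11552, 9)), 455502), Pow(268166, -1)) = Mul(Add(Rational(100765, 81), 455502), Rational(1, 268166)) = Mul(Rational(36996427, 81), Rational(1, 268166)) = Rational(36996427, 21721446)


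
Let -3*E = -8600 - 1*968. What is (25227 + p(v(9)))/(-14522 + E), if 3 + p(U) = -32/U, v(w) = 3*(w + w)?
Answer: -340516/152991 ≈ -2.2257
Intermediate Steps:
v(w) = 6*w (v(w) = 3*(2*w) = 6*w)
p(U) = -3 - 32/U
E = 9568/3 (E = -(-8600 - 1*968)/3 = -(-8600 - 968)/3 = -⅓*(-9568) = 9568/3 ≈ 3189.3)
(25227 + p(v(9)))/(-14522 + E) = (25227 + (-3 - 32/(6*9)))/(-14522 + 9568/3) = (25227 + (-3 - 32/54))/(-33998/3) = (25227 + (-3 - 32*1/54))*(-3/33998) = (25227 + (-3 - 16/27))*(-3/33998) = (25227 - 97/27)*(-3/33998) = (681032/27)*(-3/33998) = -340516/152991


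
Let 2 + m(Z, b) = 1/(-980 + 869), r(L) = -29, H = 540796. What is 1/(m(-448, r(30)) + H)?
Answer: 111/60028133 ≈ 1.8491e-6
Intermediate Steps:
m(Z, b) = -223/111 (m(Z, b) = -2 + 1/(-980 + 869) = -2 + 1/(-111) = -2 - 1/111 = -223/111)
1/(m(-448, r(30)) + H) = 1/(-223/111 + 540796) = 1/(60028133/111) = 111/60028133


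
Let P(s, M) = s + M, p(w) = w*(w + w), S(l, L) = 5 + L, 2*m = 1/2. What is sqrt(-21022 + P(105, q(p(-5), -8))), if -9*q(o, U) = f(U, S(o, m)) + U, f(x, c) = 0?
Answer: I*sqrt(188245)/3 ≈ 144.62*I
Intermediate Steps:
m = 1/4 (m = (1/2)/2 = (1/2)*(1/2) = 1/4 ≈ 0.25000)
p(w) = 2*w**2 (p(w) = w*(2*w) = 2*w**2)
q(o, U) = -U/9 (q(o, U) = -(0 + U)/9 = -U/9)
P(s, M) = M + s
sqrt(-21022 + P(105, q(p(-5), -8))) = sqrt(-21022 + (-1/9*(-8) + 105)) = sqrt(-21022 + (8/9 + 105)) = sqrt(-21022 + 953/9) = sqrt(-188245/9) = I*sqrt(188245)/3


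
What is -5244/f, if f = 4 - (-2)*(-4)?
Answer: 1311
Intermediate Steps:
f = -4 (f = 4 - 1*8 = 4 - 8 = -4)
-5244/f = -5244/(-4) = -5244*(-1)/4 = -437*(-3) = 1311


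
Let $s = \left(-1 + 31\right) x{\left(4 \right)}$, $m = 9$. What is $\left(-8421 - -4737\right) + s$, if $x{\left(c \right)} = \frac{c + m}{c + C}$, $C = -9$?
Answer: $-3762$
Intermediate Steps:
$x{\left(c \right)} = \frac{9 + c}{-9 + c}$ ($x{\left(c \right)} = \frac{c + 9}{c - 9} = \frac{9 + c}{-9 + c}$)
$s = -78$ ($s = \left(-1 + 31\right) \frac{9 + 4}{-9 + 4} = 30 \frac{1}{-5} \cdot 13 = 30 \left(\left(- \frac{1}{5}\right) 13\right) = 30 \left(- \frac{13}{5}\right) = -78$)
$\left(-8421 - -4737\right) + s = \left(-8421 - -4737\right) - 78 = \left(-8421 + 4737\right) - 78 = -3684 - 78 = -3762$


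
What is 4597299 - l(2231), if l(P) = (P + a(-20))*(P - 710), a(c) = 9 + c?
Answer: 1220679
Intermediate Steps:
l(P) = (-710 + P)*(-11 + P) (l(P) = (P + (9 - 20))*(P - 710) = (P - 11)*(-710 + P) = (-11 + P)*(-710 + P) = (-710 + P)*(-11 + P))
4597299 - l(2231) = 4597299 - (7810 + 2231² - 721*2231) = 4597299 - (7810 + 4977361 - 1608551) = 4597299 - 1*3376620 = 4597299 - 3376620 = 1220679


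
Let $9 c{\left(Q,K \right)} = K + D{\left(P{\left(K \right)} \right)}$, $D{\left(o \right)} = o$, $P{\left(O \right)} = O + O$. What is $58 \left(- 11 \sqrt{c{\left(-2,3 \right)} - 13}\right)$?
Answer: $- 1276 i \sqrt{3} \approx - 2210.1 i$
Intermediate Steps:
$P{\left(O \right)} = 2 O$
$c{\left(Q,K \right)} = \frac{K}{3}$ ($c{\left(Q,K \right)} = \frac{K + 2 K}{9} = \frac{3 K}{9} = \frac{K}{3}$)
$58 \left(- 11 \sqrt{c{\left(-2,3 \right)} - 13}\right) = 58 \left(- 11 \sqrt{\frac{1}{3} \cdot 3 - 13}\right) = 58 \left(- 11 \sqrt{1 - 13}\right) = 58 \left(- 11 \sqrt{-12}\right) = 58 \left(- 11 \cdot 2 i \sqrt{3}\right) = 58 \left(- 22 i \sqrt{3}\right) = - 1276 i \sqrt{3}$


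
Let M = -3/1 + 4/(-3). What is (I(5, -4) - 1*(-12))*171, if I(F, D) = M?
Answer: 1311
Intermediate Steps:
M = -13/3 (M = -3*1 + 4*(-⅓) = -3 - 4/3 = -13/3 ≈ -4.3333)
I(F, D) = -13/3
(I(5, -4) - 1*(-12))*171 = (-13/3 - 1*(-12))*171 = (-13/3 + 12)*171 = (23/3)*171 = 1311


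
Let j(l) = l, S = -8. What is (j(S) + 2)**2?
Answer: 36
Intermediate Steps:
(j(S) + 2)**2 = (-8 + 2)**2 = (-6)**2 = 36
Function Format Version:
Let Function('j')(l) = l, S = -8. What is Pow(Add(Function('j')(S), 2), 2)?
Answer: 36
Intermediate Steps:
Pow(Add(Function('j')(S), 2), 2) = Pow(Add(-8, 2), 2) = Pow(-6, 2) = 36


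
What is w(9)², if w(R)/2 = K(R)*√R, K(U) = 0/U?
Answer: 0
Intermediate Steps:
K(U) = 0
w(R) = 0 (w(R) = 2*(0*√R) = 2*0 = 0)
w(9)² = 0² = 0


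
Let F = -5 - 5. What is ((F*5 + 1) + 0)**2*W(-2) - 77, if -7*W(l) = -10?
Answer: 3353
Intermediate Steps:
W(l) = 10/7 (W(l) = -1/7*(-10) = 10/7)
F = -10
((F*5 + 1) + 0)**2*W(-2) - 77 = ((-10*5 + 1) + 0)**2*(10/7) - 77 = ((-50 + 1) + 0)**2*(10/7) - 77 = (-49 + 0)**2*(10/7) - 77 = (-49)**2*(10/7) - 77 = 2401*(10/7) - 77 = 3430 - 77 = 3353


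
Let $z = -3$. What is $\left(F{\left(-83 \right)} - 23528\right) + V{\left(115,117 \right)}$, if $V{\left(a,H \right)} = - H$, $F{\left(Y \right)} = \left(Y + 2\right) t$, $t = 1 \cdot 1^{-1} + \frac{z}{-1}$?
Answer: $-23969$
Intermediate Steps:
$t = 4$ ($t = 1 \cdot 1^{-1} - \frac{3}{-1} = 1 \cdot 1 - -3 = 1 + 3 = 4$)
$F{\left(Y \right)} = 8 + 4 Y$ ($F{\left(Y \right)} = \left(Y + 2\right) 4 = \left(2 + Y\right) 4 = 8 + 4 Y$)
$\left(F{\left(-83 \right)} - 23528\right) + V{\left(115,117 \right)} = \left(\left(8 + 4 \left(-83\right)\right) - 23528\right) - 117 = \left(\left(8 - 332\right) - 23528\right) - 117 = \left(-324 - 23528\right) - 117 = -23852 - 117 = -23969$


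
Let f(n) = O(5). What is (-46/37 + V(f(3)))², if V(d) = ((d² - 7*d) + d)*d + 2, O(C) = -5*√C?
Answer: 3442337409/1369 + 34652500*√5/37 ≈ 4.6087e+6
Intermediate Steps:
f(n) = -5*√5
V(d) = 2 + d*(d² - 6*d) (V(d) = (d² - 6*d)*d + 2 = d*(d² - 6*d) + 2 = 2 + d*(d² - 6*d))
(-46/37 + V(f(3)))² = (-46/37 + (2 + (-5*√5)³ - 6*(-5*√5)²))² = (-46*1/37 + (2 - 625*√5 - 6*125))² = (-46/37 + (2 - 625*√5 - 750))² = (-46/37 + (-748 - 625*√5))² = (-27722/37 - 625*√5)²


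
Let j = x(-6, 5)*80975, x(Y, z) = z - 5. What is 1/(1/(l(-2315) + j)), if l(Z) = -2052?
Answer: -2052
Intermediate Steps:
x(Y, z) = -5 + z
j = 0 (j = (-5 + 5)*80975 = 0*80975 = 0)
1/(1/(l(-2315) + j)) = 1/(1/(-2052 + 0)) = 1/(1/(-2052)) = 1/(-1/2052) = -2052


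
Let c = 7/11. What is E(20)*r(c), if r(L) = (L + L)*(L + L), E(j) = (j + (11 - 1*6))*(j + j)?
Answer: 196000/121 ≈ 1619.8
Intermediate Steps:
E(j) = 2*j*(5 + j) (E(j) = (j + (11 - 6))*(2*j) = (j + 5)*(2*j) = (5 + j)*(2*j) = 2*j*(5 + j))
c = 7/11 (c = 7*(1/11) = 7/11 ≈ 0.63636)
r(L) = 4*L² (r(L) = (2*L)*(2*L) = 4*L²)
E(20)*r(c) = (2*20*(5 + 20))*(4*(7/11)²) = (2*20*25)*(4*(49/121)) = 1000*(196/121) = 196000/121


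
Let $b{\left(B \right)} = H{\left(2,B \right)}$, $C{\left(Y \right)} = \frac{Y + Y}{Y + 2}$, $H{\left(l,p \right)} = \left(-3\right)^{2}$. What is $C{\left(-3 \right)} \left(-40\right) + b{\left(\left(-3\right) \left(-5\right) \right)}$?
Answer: $-231$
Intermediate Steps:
$H{\left(l,p \right)} = 9$
$C{\left(Y \right)} = \frac{2 Y}{2 + Y}$
$b{\left(B \right)} = 9$
$C{\left(-3 \right)} \left(-40\right) + b{\left(\left(-3\right) \left(-5\right) \right)} = 2 \left(-3\right) \frac{1}{2 - 3} \left(-40\right) + 9 = 2 \left(-3\right) \frac{1}{-1} \left(-40\right) + 9 = 2 \left(-3\right) \left(-1\right) \left(-40\right) + 9 = 6 \left(-40\right) + 9 = -240 + 9 = -231$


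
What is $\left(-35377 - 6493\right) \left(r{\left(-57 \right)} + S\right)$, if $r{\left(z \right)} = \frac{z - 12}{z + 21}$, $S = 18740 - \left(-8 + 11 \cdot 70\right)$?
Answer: $- \frac{4516914665}{6} \approx -7.5282 \cdot 10^{8}$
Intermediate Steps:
$S = 17978$ ($S = 18740 - \left(-8 + 770\right) = 18740 - 762 = 17978$)
$r{\left(z \right)} = \frac{-12 + z}{21 + z}$
$\left(-35377 - 6493\right) \left(r{\left(-57 \right)} + S\right) = \left(-35377 - 6493\right) \left(\frac{-12 - 57}{21 - 57} + 17978\right) = - 41870 \left(\frac{1}{-36} \left(-69\right) + 17978\right) = - 41870 \left(\left(- \frac{1}{36}\right) \left(-69\right) + 17978\right) = - 41870 \left(\frac{23}{12} + 17978\right) = \left(-41870\right) \frac{215759}{12} = - \frac{4516914665}{6}$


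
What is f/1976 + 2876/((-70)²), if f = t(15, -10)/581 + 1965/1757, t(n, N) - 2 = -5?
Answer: 14813384801/25214179900 ≈ 0.58750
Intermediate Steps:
t(n, N) = -3 (t(n, N) = 2 - 5 = -3)
f = 162342/145831 (f = -3/581 + 1965/1757 = 162342/145831 ≈ 1.1132)
f/1976 + 2876/((-70)²) = (162342/145831)/1976 + 2876/((-70)²) = (162342/145831)*(1/1976) + 2876/4900 = 81171/144081028 + 2876*(1/4900) = 81171/144081028 + 719/1225 = 14813384801/25214179900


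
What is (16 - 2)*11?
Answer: 154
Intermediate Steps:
(16 - 2)*11 = 14*11 = 154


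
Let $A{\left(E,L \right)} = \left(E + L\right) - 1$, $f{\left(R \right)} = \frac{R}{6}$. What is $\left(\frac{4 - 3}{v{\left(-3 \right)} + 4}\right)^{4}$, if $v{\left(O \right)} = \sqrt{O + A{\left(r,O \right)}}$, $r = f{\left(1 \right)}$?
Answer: $\frac{1296}{\left(24 + i \sqrt{246}\right)^{4}} \approx -0.0012998 - 0.0014105 i$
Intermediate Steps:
$f{\left(R \right)} = \frac{R}{6}$ ($f{\left(R \right)} = R \frac{1}{6} = \frac{R}{6}$)
$r = \frac{1}{6}$ ($r = \frac{1}{6} \cdot 1 = \frac{1}{6} \approx 0.16667$)
$A{\left(E,L \right)} = -1 + E + L$
$v{\left(O \right)} = \sqrt{- \frac{5}{6} + 2 O}$ ($v{\left(O \right)} = \sqrt{O + \left(-1 + \frac{1}{6} + O\right)} = \sqrt{O + \left(- \frac{5}{6} + O\right)} = \sqrt{- \frac{5}{6} + 2 O}$)
$\left(\frac{4 - 3}{v{\left(-3 \right)} + 4}\right)^{4} = \left(\frac{4 - 3}{\frac{\sqrt{-30 + 72 \left(-3\right)}}{6} + 4}\right)^{4} = \left(1 \frac{1}{\frac{\sqrt{-30 - 216}}{6} + 4}\right)^{4} = \left(1 \frac{1}{\frac{\sqrt{-246}}{6} + 4}\right)^{4} = \left(1 \frac{1}{\frac{i \sqrt{246}}{6} + 4}\right)^{4} = \left(1 \frac{1}{4 + \frac{i \sqrt{246}}{6}}\right)^{4} = \left(\frac{1}{4 + \frac{i \sqrt{246}}{6}}\right)^{4} = \frac{1}{\left(4 + \frac{i \sqrt{246}}{6}\right)^{4}}$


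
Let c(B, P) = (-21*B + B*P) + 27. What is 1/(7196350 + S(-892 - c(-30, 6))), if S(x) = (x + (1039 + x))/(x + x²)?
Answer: 1872792/13477266707501 ≈ 1.3896e-7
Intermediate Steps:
c(B, P) = 27 - 21*B + B*P
S(x) = (1039 + 2*x)/(x + x²)
1/(7196350 + S(-892 - c(-30, 6))) = 1/(7196350 + (1039 + 2*(-892 - (27 - 21*(-30) - 30*6)))/((-892 - (27 - 21*(-30) - 30*6))*(1 + (-892 - (27 - 21*(-30) - 30*6))))) = 1/(7196350 + (1039 + 2*(-892 - (27 + 630 - 180)))/((-892 - (27 + 630 - 180))*(1 + (-892 - (27 + 630 - 180))))) = 1/(7196350 + (1039 + 2*(-892 - 1*477))/((-892 - 1*477)*(1 + (-892 - 1*477)))) = 1/(7196350 + (1039 + 2*(-892 - 477))/((-892 - 477)*(1 + (-892 - 477)))) = 1/(7196350 + (1039 + 2*(-1369))/((-1369)*(1 - 1369))) = 1/(7196350 - 1/1369*(1039 - 2738)/(-1368)) = 1/(7196350 - 1/1369*(-1/1368)*(-1699)) = 1/(7196350 - 1699/1872792) = 1/(13477266707501/1872792) = 1872792/13477266707501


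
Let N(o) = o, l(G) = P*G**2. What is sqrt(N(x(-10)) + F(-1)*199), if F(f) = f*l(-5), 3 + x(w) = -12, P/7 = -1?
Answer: 59*sqrt(10) ≈ 186.57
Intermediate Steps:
P = -7 (P = 7*(-1) = -7)
x(w) = -15 (x(w) = -3 - 12 = -15)
l(G) = -7*G**2
F(f) = -175*f (F(f) = f*(-7*(-5)**2) = f*(-7*25) = f*(-175) = -175*f)
sqrt(N(x(-10)) + F(-1)*199) = sqrt(-15 - 175*(-1)*199) = sqrt(-15 + 175*199) = sqrt(-15 + 34825) = sqrt(34810) = 59*sqrt(10)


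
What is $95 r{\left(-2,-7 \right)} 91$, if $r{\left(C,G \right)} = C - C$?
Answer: $0$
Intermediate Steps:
$r{\left(C,G \right)} = 0$
$95 r{\left(-2,-7 \right)} 91 = 95 \cdot 0 \cdot 91 = 0 \cdot 91 = 0$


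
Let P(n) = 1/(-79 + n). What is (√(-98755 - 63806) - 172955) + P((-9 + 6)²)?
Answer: -12106851/70 + I*√162561 ≈ -1.7296e+5 + 403.19*I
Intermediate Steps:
(√(-98755 - 63806) - 172955) + P((-9 + 6)²) = (√(-98755 - 63806) - 172955) + 1/(-79 + (-9 + 6)²) = (√(-162561) - 172955) + 1/(-79 + (-3)²) = (I*√162561 - 172955) + 1/(-79 + 9) = (-172955 + I*√162561) + 1/(-70) = (-172955 + I*√162561) - 1/70 = -12106851/70 + I*√162561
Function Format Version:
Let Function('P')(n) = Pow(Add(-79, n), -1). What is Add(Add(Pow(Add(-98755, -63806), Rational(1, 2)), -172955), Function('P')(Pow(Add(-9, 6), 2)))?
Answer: Add(Rational(-12106851, 70), Mul(I, Pow(162561, Rational(1, 2)))) ≈ Add(-1.7296e+5, Mul(403.19, I))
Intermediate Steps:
Add(Add(Pow(Add(-98755, -63806), Rational(1, 2)), -172955), Function('P')(Pow(Add(-9, 6), 2))) = Add(Add(Pow(Add(-98755, -63806), Rational(1, 2)), -172955), Pow(Add(-79, Pow(Add(-9, 6), 2)), -1)) = Add(Add(Pow(-162561, Rational(1, 2)), -172955), Pow(Add(-79, Pow(-3, 2)), -1)) = Add(Add(Mul(I, Pow(162561, Rational(1, 2))), -172955), Pow(Add(-79, 9), -1)) = Add(Add(-172955, Mul(I, Pow(162561, Rational(1, 2)))), Pow(-70, -1)) = Add(Add(-172955, Mul(I, Pow(162561, Rational(1, 2)))), Rational(-1, 70)) = Add(Rational(-12106851, 70), Mul(I, Pow(162561, Rational(1, 2))))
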